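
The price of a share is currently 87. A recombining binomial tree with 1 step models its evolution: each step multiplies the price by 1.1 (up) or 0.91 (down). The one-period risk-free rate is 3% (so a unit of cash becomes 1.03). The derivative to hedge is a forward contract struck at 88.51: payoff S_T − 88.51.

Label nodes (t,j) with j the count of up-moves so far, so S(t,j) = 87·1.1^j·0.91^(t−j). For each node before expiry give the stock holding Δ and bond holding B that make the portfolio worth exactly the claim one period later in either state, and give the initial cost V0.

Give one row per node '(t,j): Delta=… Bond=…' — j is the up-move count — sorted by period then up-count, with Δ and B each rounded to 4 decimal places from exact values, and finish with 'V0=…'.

(0,0): Delta=1.0000 Bond=-85.9320
V0=1.0680

Under the risk-neutral measure, an up-move has probability p* = (R−d)/(u−d) = 0.6316 and values discount at R = 1.03.
Payoff layer (t=1): V(1,0)=-9.3400, V(1,1)=7.1900
Node (0,0) S=87.0000: V=(p*·7.1900+(1−p*)·-9.3400)/1.03=1.0680; Δ=(7.1900−-9.3400)/(95.7000−79.1700)=1.0000; B=V−Δ·S=-85.9320
The time-0 hedge costs 1.0680, which is the no-arbitrage price.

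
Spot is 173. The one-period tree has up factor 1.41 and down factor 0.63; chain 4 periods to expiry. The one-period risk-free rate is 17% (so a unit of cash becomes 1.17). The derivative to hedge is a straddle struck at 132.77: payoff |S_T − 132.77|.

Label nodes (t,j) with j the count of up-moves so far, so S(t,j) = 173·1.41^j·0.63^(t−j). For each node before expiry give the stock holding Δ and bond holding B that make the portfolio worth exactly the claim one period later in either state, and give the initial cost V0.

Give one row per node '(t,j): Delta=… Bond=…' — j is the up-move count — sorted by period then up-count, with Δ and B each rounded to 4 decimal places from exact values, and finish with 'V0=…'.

No-arbitrage ⇒ martingale measure with p* = (R−d)/(u−d) = 0.6923.
At expiry t=4: V(4,0)=105.5174, V(4,1)=71.7760, V(4,2)=3.7403, V(4,3)=172.7531, V(4,4)=551.0197
(3,0): S=43.2581. Δ = (V_up−V_dn)/(S_up−S_dn) = (71.7760−105.5174)/(60.9940−27.2526) = -1.0000. V = [p*·71.7760 + (1−p*)·105.5174]/1.17 = 70.2205. B = V − Δ·S = 113.4786.
(3,1): S=96.8158. Δ = (V_up−V_dn)/(S_up−S_dn) = (3.7403−71.7760)/(136.5103−60.9940) = -0.9009. V = [p*·3.7403 + (1−p*)·71.7760]/1.17 = 21.0892. B = V − Δ·S = 108.3145.
(3,2): S=216.6830. Δ = (V_up−V_dn)/(S_up−S_dn) = (172.7531−3.7403)/(305.5231−136.5103) = 1.0000. V = [p*·172.7531 + (1−p*)·3.7403]/1.17 = 103.2044. B = V − Δ·S = -113.4786.
(3,3): S=484.9572. Δ = (V_up−V_dn)/(S_up−S_dn) = (551.0197−172.7531)/(683.7897−305.5231) = 1.0000. V = [p*·551.0197 + (1−p*)·172.7531]/1.17 = 371.4786. B = V − Δ·S = -113.4786.
(2,0): S=68.6637. Δ = (V_up−V_dn)/(S_up−S_dn) = (21.0892−70.2205)/(96.8158−43.2581) = -0.9174. V = [p*·21.0892 + (1−p*)·70.2205]/1.17 = 30.9458. B = V − Δ·S = 93.9346.
(2,1): S=153.6759. Δ = (V_up−V_dn)/(S_up−S_dn) = (103.2044−21.0892)/(216.6830−96.8158) = 0.6851. V = [p*·103.2044 + (1−p*)·21.0892]/1.17 = 66.6138. B = V − Δ·S = -38.6620.
(2,2): S=343.9413. Δ = (V_up−V_dn)/(S_up−S_dn) = (371.4786−103.2044)/(484.9572−216.6830) = 1.0000. V = [p*·371.4786 + (1−p*)·103.2044]/1.17 = 246.9510. B = V − Δ·S = -96.9903.
(1,0): S=108.9900. Δ = (V_up−V_dn)/(S_up−S_dn) = (66.6138−30.9458)/(153.6759−68.6637) = 0.4196. V = [p*·66.6138 + (1−p*)·30.9458]/1.17 = 47.5547. B = V − Δ·S = 1.8264.
(1,1): S=243.9300. Δ = (V_up−V_dn)/(S_up−S_dn) = (246.9510−66.6138)/(343.9413−153.6759) = 0.9478. V = [p*·246.9510 + (1−p*)·66.6138]/1.17 = 163.6433. B = V − Δ·S = -67.5582.
(0,0): S=173.0000. Δ = (V_up−V_dn)/(S_up−S_dn) = (163.6433−47.5547)/(243.9300−108.9900) = 0.8603. V = [p*·163.6433 + (1−p*)·47.5547]/1.17 = 109.3365. B = V − Δ·S = -39.4950.
Self-financing check: at every node Δ·S+B equals the discounted successor values.

(0,0): Delta=0.8603 Bond=-39.4950
(1,0): Delta=0.4196 Bond=1.8264
(1,1): Delta=0.9478 Bond=-67.5582
(2,0): Delta=-0.9174 Bond=93.9346
(2,1): Delta=0.6851 Bond=-38.6620
(2,2): Delta=1.0000 Bond=-96.9903
(3,0): Delta=-1.0000 Bond=113.4786
(3,1): Delta=-0.9009 Bond=108.3145
(3,2): Delta=1.0000 Bond=-113.4786
(3,3): Delta=1.0000 Bond=-113.4786
V0=109.3365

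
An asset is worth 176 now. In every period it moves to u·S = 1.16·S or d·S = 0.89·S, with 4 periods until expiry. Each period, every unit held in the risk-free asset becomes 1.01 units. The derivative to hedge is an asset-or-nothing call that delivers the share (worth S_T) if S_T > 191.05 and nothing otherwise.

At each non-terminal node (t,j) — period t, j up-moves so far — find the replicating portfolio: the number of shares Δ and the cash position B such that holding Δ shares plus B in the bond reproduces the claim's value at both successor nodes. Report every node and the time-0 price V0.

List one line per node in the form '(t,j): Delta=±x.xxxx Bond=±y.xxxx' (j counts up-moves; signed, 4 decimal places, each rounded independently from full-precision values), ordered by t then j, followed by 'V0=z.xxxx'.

(0,0): Delta=1.7771 Bond=-254.9771
(1,0): Delta=1.1194 Bond=-154.5161
(1,1): Delta=2.4078 Bond=-386.2902
(2,0): Delta=0.0000 Bond=0.0000
(2,1): Delta=2.1930 Bond=-351.1378
(2,2): Delta=2.6137 Bond=-438.9223
(3,0): Delta=0.0000 Bond=0.0000
(3,1): Delta=0.0000 Bond=0.0000
(3,2): Delta=4.2963 Bond=-797.9607
(3,3): Delta=1.0000 Bond=0.0000
V0=57.7875

Since d<R<u, set p* = (R−d)/(u−d) = 0.4444; price each node as the discounted p*-expectation of its children.
Terminal payoffs: V(4,0)=0.0000, V(4,1)=0.0000, V(4,2)=0.0000, V(4,3)=244.4987, V(4,4)=318.6725
(3,0): S=124.0745. Δ = (V_up−V_dn)/(S_up−S_dn) = (0.0000−0.0000)/(143.9265−110.4263) = 0.0000. V = [p*·0.0000 + (1−p*)·0.0000]/1.01 = 0.0000. B = V − Δ·S = 0.0000.
(3,1): S=161.7151. Δ = (V_up−V_dn)/(S_up−S_dn) = (0.0000−0.0000)/(187.5896−143.9265) = 0.0000. V = [p*·0.0000 + (1−p*)·0.0000]/1.01 = 0.0000. B = V − Δ·S = 0.0000.
(3,2): S=210.7748. Δ = (V_up−V_dn)/(S_up−S_dn) = (244.4987−0.0000)/(244.4987−187.5896) = 4.2963. V = [p*·244.4987 + (1−p*)·0.0000]/1.01 = 107.5902. B = V − Δ·S = -797.9607.
(3,3): S=274.7177. Δ = (V_up−V_dn)/(S_up−S_dn) = (318.6725−244.4987)/(318.6725−244.4987) = 1.0000. V = [p*·318.6725 + (1−p*)·244.4987]/1.01 = 274.7177. B = V − Δ·S = 0.0000.
(2,0): S=139.4096. Δ = (V_up−V_dn)/(S_up−S_dn) = (0.0000−0.0000)/(161.7151−124.0745) = 0.0000. V = [p*·0.0000 + (1−p*)·0.0000]/1.01 = 0.0000. B = V − Δ·S = 0.0000.
(2,1): S=181.7024. Δ = (V_up−V_dn)/(S_up−S_dn) = (107.5902−0.0000)/(210.7748−161.7151) = 2.1930. V = [p*·107.5902 + (1−p*)·0.0000]/1.01 = 47.3444. B = V − Δ·S = -351.1378.
(2,2): S=236.8256. Δ = (V_up−V_dn)/(S_up−S_dn) = (274.7177−107.5902)/(274.7177−210.7748) = 2.6137. V = [p*·274.7177 + (1−p*)·107.5902]/1.01 = 180.0684. B = V − Δ·S = -438.9223.
(1,0): S=156.6400. Δ = (V_up−V_dn)/(S_up−S_dn) = (47.3444−0.0000)/(181.7024−139.4096) = 1.1194. V = [p*·47.3444 + (1−p*)·0.0000]/1.01 = 20.8336. B = V − Δ·S = -154.5161.
(1,1): S=204.1600. Δ = (V_up−V_dn)/(S_up−S_dn) = (180.0684−47.3444)/(236.8256−181.7024) = 2.4078. V = [p*·180.0684 + (1−p*)·47.3444]/1.01 = 105.2801. B = V − Δ·S = -386.2902.
(0,0): S=176.0000. Δ = (V_up−V_dn)/(S_up−S_dn) = (105.2801−20.8336)/(204.1600−156.6400) = 1.7771. V = [p*·105.2801 + (1−p*)·20.8336]/1.01 = 57.7875. B = V − Δ·S = -254.9771.
Self-financing check: at every node Δ·S+B equals the discounted successor values.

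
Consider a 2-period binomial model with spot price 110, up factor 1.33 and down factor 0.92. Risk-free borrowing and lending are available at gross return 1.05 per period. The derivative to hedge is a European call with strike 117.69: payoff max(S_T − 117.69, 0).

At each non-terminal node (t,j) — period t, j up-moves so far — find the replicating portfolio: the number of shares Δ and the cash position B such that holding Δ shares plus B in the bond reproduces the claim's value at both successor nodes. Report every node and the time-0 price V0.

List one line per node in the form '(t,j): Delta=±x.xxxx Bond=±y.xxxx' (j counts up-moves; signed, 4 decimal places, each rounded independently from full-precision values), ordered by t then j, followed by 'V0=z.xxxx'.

(0,0): Delta=0.6454 Bond=-57.3455
(1,0): Delta=0.4075 Bond=-36.1290
(1,1): Delta=1.0000 Bond=-112.0857
V0=13.6523

The replicating-portfolio and risk-neutral prices coincide; use p* = (1.05−0.92)/(1.33−0.92) = 0.3171 for the latter.
Payoff layer (t=2): V(2,0)=0.0000, V(2,1)=16.9060, V(2,2)=76.8890
Node (1,0) S=101.2000: V=(p*·16.9060+(1−p*)·0.0000)/1.05=5.1052; Δ=(16.9060−0.0000)/(134.5960−93.1040)=0.4075; B=V−Δ·S=-36.1290
Node (1,1) S=146.3000: V=(p*·76.8890+(1−p*)·16.9060)/1.05=34.2143; Δ=(76.8890−16.9060)/(194.5790−134.5960)=1.0000; B=V−Δ·S=-112.0857
Node (0,0) S=110.0000: V=(p*·34.2143+(1−p*)·5.1052)/1.05=13.6523; Δ=(34.2143−5.1052)/(146.3000−101.2000)=0.6454; B=V−Δ·S=-57.3455
Root portfolio cost Δ·110+B reproduces V0=13.6523.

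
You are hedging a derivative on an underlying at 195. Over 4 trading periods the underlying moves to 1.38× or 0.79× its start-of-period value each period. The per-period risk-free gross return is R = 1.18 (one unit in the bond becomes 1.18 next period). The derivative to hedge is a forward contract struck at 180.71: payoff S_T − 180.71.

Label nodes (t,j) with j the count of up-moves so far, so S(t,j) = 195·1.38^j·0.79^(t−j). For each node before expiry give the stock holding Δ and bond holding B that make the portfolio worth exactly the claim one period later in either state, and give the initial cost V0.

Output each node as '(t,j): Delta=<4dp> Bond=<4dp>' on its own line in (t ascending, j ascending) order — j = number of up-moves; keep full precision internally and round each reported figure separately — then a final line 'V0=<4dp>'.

(0,0): Delta=1.0000 Bond=-93.2082
(1,0): Delta=1.0000 Bond=-109.9857
(1,1): Delta=1.0000 Bond=-109.9857
(2,0): Delta=1.0000 Bond=-129.7831
(2,1): Delta=1.0000 Bond=-129.7831
(2,2): Delta=1.0000 Bond=-129.7831
(3,0): Delta=1.0000 Bond=-153.1441
(3,1): Delta=1.0000 Bond=-153.1441
(3,2): Delta=1.0000 Bond=-153.1441
(3,3): Delta=1.0000 Bond=-153.1441
V0=101.7918

No-arbitrage ⇒ martingale measure with p* = (R−d)/(u−d) = 0.6610.
At expiry t=4: V(4,0)=-104.7573, V(4,1)=-48.0332, V(4,2)=51.0545, V(4,3)=224.1445, V(4,4)=526.5042
  t=3,j=0: stock 96.1426 → up 132.6768 (V=-48.0332), down 75.9527 (V=-104.7573). Price -57.0015; hedge Δ=1.0000, bond B=-153.1441.
  t=3,j=1: stock 167.9453 → up 231.7645 (V=51.0545), down 132.6768 (V=-48.0332). Price 14.8012; hedge Δ=1.0000, bond B=-153.1441.
  t=3,j=2: stock 293.3728 → up 404.8545 (V=224.1445), down 231.7645 (V=51.0545). Price 140.2288; hedge Δ=1.0000, bond B=-153.1441.
  t=3,j=3: stock 512.4740 → up 707.2142 (V=526.5042), down 404.8545 (V=224.1445). Price 359.3300; hedge Δ=1.0000, bond B=-153.1441.
  t=2,j=0: stock 121.6995 → up 167.9453 (V=14.8012), down 96.1426 (V=-57.0015). Price -8.0836; hedge Δ=1.0000, bond B=-129.7831.
  t=2,j=1: stock 212.5890 → up 293.3728 (V=140.2288), down 167.9453 (V=14.8012). Price 82.8059; hedge Δ=1.0000, bond B=-129.7831.
  t=2,j=2: stock 371.3580 → up 512.4740 (V=359.3300), down 293.3728 (V=140.2288). Price 241.5749; hedge Δ=1.0000, bond B=-129.7831.
  t=1,j=0: stock 154.0500 → up 212.5890 (V=82.8059), down 121.6995 (V=-8.0836). Price 44.0643; hedge Δ=1.0000, bond B=-109.9857.
  t=1,j=1: stock 269.1000 → up 371.3580 (V=241.5749), down 212.5890 (V=82.8059). Price 159.1143; hedge Δ=1.0000, bond B=-109.9857.
  t=0,j=0: stock 195.0000 → up 269.1000 (V=159.1143), down 154.0500 (V=44.0643). Price 101.7918; hedge Δ=1.0000, bond B=-93.2082.
Root portfolio cost Δ·195+B reproduces V0=101.7918.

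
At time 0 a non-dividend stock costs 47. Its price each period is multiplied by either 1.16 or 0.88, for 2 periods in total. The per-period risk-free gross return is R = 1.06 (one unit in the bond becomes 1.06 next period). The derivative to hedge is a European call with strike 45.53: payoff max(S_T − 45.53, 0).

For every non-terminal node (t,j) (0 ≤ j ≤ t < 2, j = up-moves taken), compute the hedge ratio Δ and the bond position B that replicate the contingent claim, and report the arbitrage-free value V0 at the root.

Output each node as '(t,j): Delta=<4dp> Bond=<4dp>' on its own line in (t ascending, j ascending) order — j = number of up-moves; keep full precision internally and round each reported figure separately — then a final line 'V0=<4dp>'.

(0,0): Delta=0.7662 Bond=-28.4947
(1,0): Delta=0.2113 Bond=-7.2570
(1,1): Delta=1.0000 Bond=-42.9528
V0=7.5153

Since d<R<u, set p* = (R−d)/(u−d) = 0.6429; price each node as the discounted p*-expectation of its children.
Terminal payoffs: V(2,0)=0.0000, V(2,1)=2.4476, V(2,2)=17.7132
(1,0): S=41.3600. Δ = (V_up−V_dn)/(S_up−S_dn) = (2.4476−0.0000)/(47.9776−36.3968) = 0.2113. V = [p*·2.4476 + (1−p*)·0.0000]/1.06 = 1.4844. B = V − Δ·S = -7.2570.
(1,1): S=54.5200. Δ = (V_up−V_dn)/(S_up−S_dn) = (17.7132−2.4476)/(63.2432−47.9776) = 1.0000. V = [p*·17.7132 + (1−p*)·2.4476]/1.06 = 11.5672. B = V − Δ·S = -42.9528.
(0,0): S=47.0000. Δ = (V_up−V_dn)/(S_up−S_dn) = (11.5672−1.4844)/(54.5200−41.3600) = 0.7662. V = [p*·11.5672 + (1−p*)·1.4844]/1.06 = 7.5153. B = V − Δ·S = -28.4947.
Self-financing check: at every node Δ·S+B equals the discounted successor values.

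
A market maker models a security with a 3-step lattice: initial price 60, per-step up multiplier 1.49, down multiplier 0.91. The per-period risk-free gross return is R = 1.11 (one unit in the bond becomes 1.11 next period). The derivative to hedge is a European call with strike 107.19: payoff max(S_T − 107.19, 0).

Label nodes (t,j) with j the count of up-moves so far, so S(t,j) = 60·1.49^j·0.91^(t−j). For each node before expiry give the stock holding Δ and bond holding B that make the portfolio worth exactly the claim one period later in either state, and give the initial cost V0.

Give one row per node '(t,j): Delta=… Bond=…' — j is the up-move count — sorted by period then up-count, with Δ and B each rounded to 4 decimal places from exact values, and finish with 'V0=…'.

Since d<R<u, set p* = (R−d)/(u−d) = 0.3448; price each node as the discounted p*-expectation of its children.
Terminal payoffs: V(3,0)=0.0000, V(3,1)=0.0000, V(3,2)=14.0275, V(3,3)=91.2869
(2,0): S=49.6860. Δ = (V_up−V_dn)/(S_up−S_dn) = (0.0000−0.0000)/(74.0321−45.2143) = 0.0000. V = [p*·0.0000 + (1−p*)·0.0000]/1.11 = 0.0000. B = V − Δ·S = 0.0000.
(2,1): S=81.3540. Δ = (V_up−V_dn)/(S_up−S_dn) = (14.0275−0.0000)/(121.2175−74.0321) = 0.2973. V = [p*·14.0275 + (1−p*)·0.0000]/1.11 = 4.3577. B = V − Δ·S = -19.8276.
(2,2): S=133.2060. Δ = (V_up−V_dn)/(S_up−S_dn) = (91.2869−14.0275)/(198.4769−121.2175) = 1.0000. V = [p*·91.2869 + (1−p*)·14.0275]/1.11 = 36.6384. B = V − Δ·S = -96.5676.
(1,0): S=54.6000. Δ = (V_up−V_dn)/(S_up−S_dn) = (4.3577−0.0000)/(81.3540−49.6860) = 0.1376. V = [p*·4.3577 + (1−p*)·0.0000]/1.11 = 1.3537. B = V − Δ·S = -6.1595.
(1,1): S=89.4000. Δ = (V_up−V_dn)/(S_up−S_dn) = (36.6384−4.3577)/(133.2060−81.3540) = 0.6226. V = [p*·36.6384 + (1−p*)·4.3577]/1.11 = 13.9540. B = V − Δ·S = -41.7024.
(0,0): S=60.0000. Δ = (V_up−V_dn)/(S_up−S_dn) = (13.9540−1.3537)/(89.4000−54.6000) = 0.3621. V = [p*·13.9540 + (1−p*)·1.3537]/1.11 = 5.1339. B = V − Δ·S = -16.5907.
The time-0 hedge costs 5.1339, which is the no-arbitrage price.

(0,0): Delta=0.3621 Bond=-16.5907
(1,0): Delta=0.1376 Bond=-6.1595
(1,1): Delta=0.6226 Bond=-41.7024
(2,0): Delta=0.0000 Bond=0.0000
(2,1): Delta=0.2973 Bond=-19.8276
(2,2): Delta=1.0000 Bond=-96.5676
V0=5.1339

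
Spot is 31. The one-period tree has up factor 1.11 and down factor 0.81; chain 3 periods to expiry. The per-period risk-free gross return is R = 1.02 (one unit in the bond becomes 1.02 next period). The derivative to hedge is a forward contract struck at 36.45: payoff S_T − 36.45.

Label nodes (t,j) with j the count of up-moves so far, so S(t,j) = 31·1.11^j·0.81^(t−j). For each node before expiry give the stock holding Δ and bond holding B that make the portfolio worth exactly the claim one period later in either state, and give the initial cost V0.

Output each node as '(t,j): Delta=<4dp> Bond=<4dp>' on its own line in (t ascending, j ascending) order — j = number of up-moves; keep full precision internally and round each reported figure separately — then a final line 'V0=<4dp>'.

No-arbitrage ⇒ martingale measure with p* = (R−d)/(u−d) = 0.7000.
Payoff layer (t=3): V(3,0)=-19.9753, V(3,1)=-13.8736, V(3,2)=-5.5120, V(3,3)=5.9466
(2,0): S=20.3391. Δ = (V_up−V_dn)/(S_up−S_dn) = (-13.8736−-19.9753)/(22.5764−16.4747) = 1.0000. V = [p*·-13.8736 + (1−p*)·-19.9753]/1.02 = -15.3962. B = V − Δ·S = -35.7353.
(2,1): S=27.8721. Δ = (V_up−V_dn)/(S_up−S_dn) = (-5.5120−-13.8736)/(30.9380−22.5764) = 1.0000. V = [p*·-5.5120 + (1−p*)·-13.8736]/1.02 = -7.8632. B = V − Δ·S = -35.7353.
(2,2): S=38.1951. Δ = (V_up−V_dn)/(S_up−S_dn) = (5.9466−-5.5120)/(42.3966−30.9380) = 1.0000. V = [p*·5.9466 + (1−p*)·-5.5120]/1.02 = 2.4598. B = V − Δ·S = -35.7353.
(1,0): S=25.1100. Δ = (V_up−V_dn)/(S_up−S_dn) = (-7.8632−-15.3962)/(27.8721−20.3391) = 1.0000. V = [p*·-7.8632 + (1−p*)·-15.3962]/1.02 = -9.9246. B = V − Δ·S = -35.0346.
(1,1): S=34.4100. Δ = (V_up−V_dn)/(S_up−S_dn) = (2.4598−-7.8632)/(38.1951−27.8721) = 1.0000. V = [p*·2.4598 + (1−p*)·-7.8632]/1.02 = -0.6246. B = V − Δ·S = -35.0346.
(0,0): S=31.0000. Δ = (V_up−V_dn)/(S_up−S_dn) = (-0.6246−-9.9246)/(34.4100−25.1100) = 1.0000. V = [p*·-0.6246 + (1−p*)·-9.9246]/1.02 = -3.3476. B = V − Δ·S = -34.3476.
The time-0 hedge costs -3.3476, which is the no-arbitrage price.

(0,0): Delta=1.0000 Bond=-34.3476
(1,0): Delta=1.0000 Bond=-35.0346
(1,1): Delta=1.0000 Bond=-35.0346
(2,0): Delta=1.0000 Bond=-35.7353
(2,1): Delta=1.0000 Bond=-35.7353
(2,2): Delta=1.0000 Bond=-35.7353
V0=-3.3476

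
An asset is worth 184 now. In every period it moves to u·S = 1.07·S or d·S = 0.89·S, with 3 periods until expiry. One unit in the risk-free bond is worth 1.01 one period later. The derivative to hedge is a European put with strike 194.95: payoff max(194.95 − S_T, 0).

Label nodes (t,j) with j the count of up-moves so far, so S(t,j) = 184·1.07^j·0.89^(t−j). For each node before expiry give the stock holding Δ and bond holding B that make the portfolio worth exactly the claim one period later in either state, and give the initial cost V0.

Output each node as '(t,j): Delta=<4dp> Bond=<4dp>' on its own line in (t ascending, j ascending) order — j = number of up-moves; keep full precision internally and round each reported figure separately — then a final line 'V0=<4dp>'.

The replicating-portfolio and risk-neutral prices coincide; use p* = (1.01−0.89)/(1.07−0.89) = 0.6667 for the latter.
Payoff layer (t=3): V(3,0)=65.2357, V(3,1)=39.0014, V(3,2)=7.4612, V(3,3)=0.0000
(2,0): S=145.7464. Δ = (V_up−V_dn)/(S_up−S_dn) = (39.0014−65.2357)/(155.9486−129.7143) = -1.0000. V = [p*·39.0014 + (1−p*)·65.2357]/1.01 = 47.2734. B = V − Δ·S = 193.0198.
(2,1): S=175.2232. Δ = (V_up−V_dn)/(S_up−S_dn) = (7.4612−39.0014)/(187.4888−155.9486) = -1.0000. V = [p*·7.4612 + (1−p*)·39.0014]/1.01 = 17.7966. B = V − Δ·S = 193.0198.
(2,2): S=210.6616. Δ = (V_up−V_dn)/(S_up−S_dn) = (0.0000−7.4612)/(225.4079−187.4888) = -0.1968. V = [p*·0.0000 + (1−p*)·7.4612]/1.01 = 2.4624. B = V − Δ·S = 43.9134.
(1,0): S=163.7600. Δ = (V_up−V_dn)/(S_up−S_dn) = (17.7966−47.2734)/(175.2232−145.7464) = -1.0000. V = [p*·17.7966 + (1−p*)·47.2734]/1.01 = 27.3487. B = V − Δ·S = 191.1087.
(1,1): S=196.8800. Δ = (V_up−V_dn)/(S_up−S_dn) = (2.4624−17.7966)/(210.6616−175.2232) = -0.4327. V = [p*·2.4624 + (1−p*)·17.7966]/1.01 = 7.4988. B = V − Δ·S = 92.6887.
(0,0): S=184.0000. Δ = (V_up−V_dn)/(S_up−S_dn) = (7.4988−27.3487)/(196.8800−163.7600) = -0.5993. V = [p*·7.4988 + (1−p*)·27.3487]/1.01 = 13.9757. B = V − Δ·S = 124.2528.
The time-0 hedge costs 13.9757, which is the no-arbitrage price.

(0,0): Delta=-0.5993 Bond=124.2528
(1,0): Delta=-1.0000 Bond=191.1087
(1,1): Delta=-0.4327 Bond=92.6887
(2,0): Delta=-1.0000 Bond=193.0198
(2,1): Delta=-1.0000 Bond=193.0198
(2,2): Delta=-0.1968 Bond=43.9134
V0=13.9757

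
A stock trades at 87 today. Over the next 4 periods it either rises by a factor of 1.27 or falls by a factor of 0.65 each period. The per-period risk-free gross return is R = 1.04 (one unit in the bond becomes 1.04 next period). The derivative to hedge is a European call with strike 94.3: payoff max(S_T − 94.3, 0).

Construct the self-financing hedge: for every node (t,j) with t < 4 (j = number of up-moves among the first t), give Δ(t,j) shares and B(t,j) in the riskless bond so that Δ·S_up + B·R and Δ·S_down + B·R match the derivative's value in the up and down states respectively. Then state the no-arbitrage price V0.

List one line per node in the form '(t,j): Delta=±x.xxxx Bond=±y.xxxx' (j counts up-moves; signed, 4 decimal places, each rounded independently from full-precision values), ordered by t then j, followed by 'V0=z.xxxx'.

The replicating-portfolio and risk-neutral prices coincide; use p* = (1.04−0.65)/(1.27−0.65) = 0.6290 for the latter.
At expiry t=4: V(4,0)=0.0000, V(4,1)=0.0000, V(4,2)=0.0000, V(4,3)=21.5361, V(4,4)=132.0258
Node (3,0) S=23.8924: V=(p*·0.0000+(1−p*)·0.0000)/1.04=0.0000; Δ=(0.0000−0.0000)/(30.3433−15.5300)=0.0000; B=V−Δ·S=0.0000
Node (3,1) S=46.6820: V=(p*·0.0000+(1−p*)·0.0000)/1.04=0.0000; Δ=(0.0000−0.0000)/(59.2862−30.3433)=0.0000; B=V−Δ·S=0.0000
Node (3,2) S=91.2095: V=(p*·21.5361+(1−p*)·0.0000)/1.04=13.0258; Δ=(21.5361−0.0000)/(115.8361−59.2862)=0.3808; B=V−Δ·S=-21.7097
Node (3,3) S=178.2093: V=(p*·132.0258+(1−p*)·21.5361)/1.04=87.5362; Δ=(132.0258−21.5361)/(226.3258−115.8361)=1.0000; B=V−Δ·S=-90.6731
Node (2,0) S=36.7575: V=(p*·0.0000+(1−p*)·0.0000)/1.04=0.0000; Δ=(0.0000−0.0000)/(46.6820−23.8924)=0.0000; B=V−Δ·S=0.0000
Node (2,1) S=71.8185: V=(p*·13.0258+(1−p*)·0.0000)/1.04=7.8785; Δ=(13.0258−0.0000)/(91.2095−46.6820)=0.2925; B=V−Δ·S=-13.1309
Node (2,2) S=140.3223: V=(p*·87.5362+(1−p*)·13.0258)/1.04=57.5916; Δ=(87.5362−13.0258)/(178.2093−91.2095)=0.8564; B=V−Δ·S=-62.5864
Node (1,0) S=56.5500: V=(p*·7.8785+(1−p*)·0.0000)/1.04=4.7652; Δ=(7.8785−0.0000)/(71.8185−36.7575)=0.2247; B=V−Δ·S=-7.9421
Node (1,1) S=110.4900: V=(p*·57.5916+(1−p*)·7.8785)/1.04=37.6439; Δ=(57.5916−7.8785)/(140.3223−71.8185)=0.7257; B=V−Δ·S=-42.5385
Node (0,0) S=87.0000: V=(p*·37.6439+(1−p*)·4.7652)/1.04=24.4683; Δ=(37.6439−4.7652)/(110.4900−56.5500)=0.6095; B=V−Δ·S=-28.5619
Root portfolio cost Δ·87+B reproduces V0=24.4683.

(0,0): Delta=0.6095 Bond=-28.5619
(1,0): Delta=0.2247 Bond=-7.9421
(1,1): Delta=0.7257 Bond=-42.5385
(2,0): Delta=0.0000 Bond=0.0000
(2,1): Delta=0.2925 Bond=-13.1309
(2,2): Delta=0.8564 Bond=-62.5864
(3,0): Delta=0.0000 Bond=0.0000
(3,1): Delta=0.0000 Bond=0.0000
(3,2): Delta=0.3808 Bond=-21.7097
(3,3): Delta=1.0000 Bond=-90.6731
V0=24.4683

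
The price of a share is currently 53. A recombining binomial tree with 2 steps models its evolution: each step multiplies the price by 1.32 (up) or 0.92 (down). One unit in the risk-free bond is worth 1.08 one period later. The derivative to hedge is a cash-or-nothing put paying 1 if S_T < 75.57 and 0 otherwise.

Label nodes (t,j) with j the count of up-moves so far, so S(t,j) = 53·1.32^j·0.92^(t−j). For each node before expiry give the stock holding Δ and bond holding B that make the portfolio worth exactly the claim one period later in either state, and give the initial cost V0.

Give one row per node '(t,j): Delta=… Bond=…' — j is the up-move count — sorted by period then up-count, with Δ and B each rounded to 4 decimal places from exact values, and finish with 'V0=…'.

No-arbitrage ⇒ martingale measure with p* = (R−d)/(u−d) = 0.4000.
At expiry t=2: V(2,0)=1.0000, V(2,1)=1.0000, V(2,2)=0.0000
  t=1,j=0: stock 48.7600 → up 64.3632 (V=1.0000), down 44.8592 (V=1.0000). Price 0.9259; hedge Δ=0.0000, bond B=0.9259.
  t=1,j=1: stock 69.9600 → up 92.3472 (V=0.0000), down 64.3632 (V=1.0000). Price 0.5556; hedge Δ=-0.0357, bond B=3.0556.
  t=0,j=0: stock 53.0000 → up 69.9600 (V=0.5556), down 48.7600 (V=0.9259). Price 0.7202; hedge Δ=-0.0175, bond B=1.6461.
Each (Δ,B) replicates both successor values, so the strategy is self-financing and V0 is arbitrage-free.

(0,0): Delta=-0.0175 Bond=1.6461
(1,0): Delta=0.0000 Bond=0.9259
(1,1): Delta=-0.0357 Bond=3.0556
V0=0.7202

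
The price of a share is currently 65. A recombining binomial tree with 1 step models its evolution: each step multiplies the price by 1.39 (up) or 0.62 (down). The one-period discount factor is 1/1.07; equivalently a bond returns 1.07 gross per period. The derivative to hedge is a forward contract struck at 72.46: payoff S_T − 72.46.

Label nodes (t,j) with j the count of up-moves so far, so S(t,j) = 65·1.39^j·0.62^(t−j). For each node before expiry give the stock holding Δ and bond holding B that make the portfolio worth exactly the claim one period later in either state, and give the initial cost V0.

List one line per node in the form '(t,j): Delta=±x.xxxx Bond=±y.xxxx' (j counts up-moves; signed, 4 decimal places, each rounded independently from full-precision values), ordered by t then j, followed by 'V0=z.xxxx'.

Risk-neutral probability p* = (R−d)/(u−d) = (1.07−0.62)/(1.39−0.62) = 0.5844.
At expiry t=1: V(1,0)=-32.1600, V(1,1)=17.8900
  t=0,j=0: stock 65.0000 → up 90.3500 (V=17.8900), down 40.3000 (V=-32.1600). Price -2.7196; hedge Δ=1.0000, bond B=-67.7196.
Check: Δ(0,0)·S0 + B(0,0) = -2.7196 = V0.

(0,0): Delta=1.0000 Bond=-67.7196
V0=-2.7196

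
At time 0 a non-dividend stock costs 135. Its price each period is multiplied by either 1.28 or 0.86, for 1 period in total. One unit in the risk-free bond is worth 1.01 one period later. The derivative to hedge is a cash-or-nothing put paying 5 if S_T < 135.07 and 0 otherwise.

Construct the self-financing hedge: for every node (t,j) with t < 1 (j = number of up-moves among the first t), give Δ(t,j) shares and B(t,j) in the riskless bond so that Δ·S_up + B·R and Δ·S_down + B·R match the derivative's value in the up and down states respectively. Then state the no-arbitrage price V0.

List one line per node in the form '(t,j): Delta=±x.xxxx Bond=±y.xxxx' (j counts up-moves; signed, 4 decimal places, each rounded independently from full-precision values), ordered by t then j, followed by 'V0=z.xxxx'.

Risk-neutral probability p* = (R−d)/(u−d) = (1.01−0.86)/(1.28−0.86) = 0.3571.
Payoff layer (t=1): V(1,0)=5.0000, V(1,1)=0.0000
Node (0,0) S=135.0000: V=(p*·0.0000+(1−p*)·5.0000)/1.01=3.1825; Δ=(0.0000−5.0000)/(172.8000−116.1000)=-0.0882; B=V−Δ·S=15.0872
Root portfolio cost Δ·135+B reproduces V0=3.1825.

(0,0): Delta=-0.0882 Bond=15.0872
V0=3.1825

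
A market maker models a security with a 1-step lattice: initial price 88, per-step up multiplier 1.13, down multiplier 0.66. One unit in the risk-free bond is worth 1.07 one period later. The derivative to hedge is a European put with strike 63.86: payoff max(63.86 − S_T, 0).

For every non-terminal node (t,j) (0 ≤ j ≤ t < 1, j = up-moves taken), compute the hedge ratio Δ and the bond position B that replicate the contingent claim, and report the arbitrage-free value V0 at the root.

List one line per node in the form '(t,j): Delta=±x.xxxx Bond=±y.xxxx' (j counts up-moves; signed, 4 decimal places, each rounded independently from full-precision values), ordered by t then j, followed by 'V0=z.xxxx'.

(0,0): Delta=-0.1397 Bond=12.9875
V0=0.6896

Since d<R<u, set p* = (R−d)/(u−d) = 0.8723; price each node as the discounted p*-expectation of its children.
Payoff layer (t=1): V(1,0)=5.7800, V(1,1)=0.0000
  t=0,j=0: stock 88.0000 → up 99.4400 (V=0.0000), down 58.0800 (V=5.7800). Price 0.6896; hedge Δ=-0.1397, bond B=12.9875.
Check: Δ(0,0)·S0 + B(0,0) = 0.6896 = V0.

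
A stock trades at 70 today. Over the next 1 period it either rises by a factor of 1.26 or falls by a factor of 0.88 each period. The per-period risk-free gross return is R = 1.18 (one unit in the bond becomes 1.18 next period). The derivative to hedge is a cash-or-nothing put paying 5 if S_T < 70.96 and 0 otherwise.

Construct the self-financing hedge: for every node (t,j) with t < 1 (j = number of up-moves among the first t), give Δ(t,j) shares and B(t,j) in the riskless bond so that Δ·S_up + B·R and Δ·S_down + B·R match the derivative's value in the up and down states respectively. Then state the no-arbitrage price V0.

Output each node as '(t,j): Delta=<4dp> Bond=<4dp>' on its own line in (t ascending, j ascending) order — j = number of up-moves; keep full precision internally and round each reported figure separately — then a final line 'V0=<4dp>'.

Risk-neutral probability p* = (R−d)/(u−d) = (1.18−0.88)/(1.26−0.88) = 0.7895.
At expiry t=1: V(1,0)=5.0000, V(1,1)=0.0000
(0,0): S=70.0000. Δ = (V_up−V_dn)/(S_up−S_dn) = (0.0000−5.0000)/(88.2000−61.6000) = -0.1880. V = [p*·0.0000 + (1−p*)·5.0000]/1.18 = 0.8921. B = V − Δ·S = 14.0500.
Check: Δ(0,0)·S0 + B(0,0) = 0.8921 = V0.

(0,0): Delta=-0.1880 Bond=14.0500
V0=0.8921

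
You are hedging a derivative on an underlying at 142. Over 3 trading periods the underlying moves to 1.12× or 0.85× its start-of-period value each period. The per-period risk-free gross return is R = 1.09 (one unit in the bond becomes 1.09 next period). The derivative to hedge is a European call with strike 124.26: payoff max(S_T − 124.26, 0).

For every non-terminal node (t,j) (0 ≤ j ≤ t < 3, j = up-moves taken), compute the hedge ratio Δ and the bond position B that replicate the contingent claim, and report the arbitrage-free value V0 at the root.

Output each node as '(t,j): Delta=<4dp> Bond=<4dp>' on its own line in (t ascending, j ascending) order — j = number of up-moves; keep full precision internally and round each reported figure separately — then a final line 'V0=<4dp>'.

The replicating-portfolio and risk-neutral prices coincide; use p* = (1.09−0.85)/(1.12−0.85) = 0.8889 for the latter.
Terminal values V(3,·): V(3,0)=0.0000, V(3,1)=0.0000, V(3,2)=27.1461, V(3,3)=75.2398
(2,0): S=102.5950. Δ = (V_up−V_dn)/(S_up−S_dn) = (0.0000−0.0000)/(114.9064−87.2057) = 0.0000. V = [p*·0.0000 + (1−p*)·0.0000]/1.09 = 0.0000. B = V − Δ·S = 0.0000.
(2,1): S=135.1840. Δ = (V_up−V_dn)/(S_up−S_dn) = (27.1461−0.0000)/(151.4061−114.9064) = 0.7437. V = [p*·27.1461 + (1−p*)·0.0000]/1.09 = 22.1375. B = V − Δ·S = -78.4036.
(2,2): S=178.1248. Δ = (V_up−V_dn)/(S_up−S_dn) = (75.2398−27.1461)/(199.4998−151.4061) = 1.0000. V = [p*·75.2398 + (1−p*)·27.1461]/1.09 = 64.1248. B = V − Δ·S = -114.0000.
(1,0): S=120.7000. Δ = (V_up−V_dn)/(S_up−S_dn) = (22.1375−0.0000)/(135.1840−102.5950) = 0.6793. V = [p*·22.1375 + (1−p*)·0.0000]/1.09 = 18.0530. B = V − Δ·S = -63.9377.
(1,1): S=159.0400. Δ = (V_up−V_dn)/(S_up−S_dn) = (64.1248−22.1375)/(178.1248−135.1840) = 0.9778. V = [p*·64.1248 + (1−p*)·22.1375]/1.09 = 54.5500. B = V − Δ·S = -100.9586.
(0,0): S=142.0000. Δ = (V_up−V_dn)/(S_up−S_dn) = (54.5500−18.0530)/(159.0400−120.7000) = 0.9519. V = [p*·54.5500 + (1−p*)·18.0530]/1.09 = 46.3255. B = V − Δ·S = -88.8487.
Check: Δ(0,0)·S0 + B(0,0) = 46.3255 = V0.

(0,0): Delta=0.9519 Bond=-88.8487
(1,0): Delta=0.6793 Bond=-63.9377
(1,1): Delta=0.9778 Bond=-100.9586
(2,0): Delta=0.0000 Bond=0.0000
(2,1): Delta=0.7437 Bond=-78.4036
(2,2): Delta=1.0000 Bond=-114.0000
V0=46.3255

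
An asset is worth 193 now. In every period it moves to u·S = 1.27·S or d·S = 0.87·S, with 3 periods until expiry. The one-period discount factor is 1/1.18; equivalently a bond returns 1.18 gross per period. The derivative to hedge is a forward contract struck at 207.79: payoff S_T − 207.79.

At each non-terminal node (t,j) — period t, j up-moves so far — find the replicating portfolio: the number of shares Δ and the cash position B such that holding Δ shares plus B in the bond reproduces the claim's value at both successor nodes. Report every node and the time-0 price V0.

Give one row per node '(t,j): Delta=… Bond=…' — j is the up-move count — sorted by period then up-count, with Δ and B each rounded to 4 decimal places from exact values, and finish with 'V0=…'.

Risk-neutral probability p* = (R−d)/(u−d) = (1.18−0.87)/(1.27−0.87) = 0.7750.
At expiry t=3: V(3,0)=-80.6989, V(3,1)=-22.2662, V(3,2)=63.0320, V(3,3)=187.5479
(2,0): S=146.0817. Δ = (V_up−V_dn)/(S_up−S_dn) = (-22.2662−-80.6989)/(185.5238−127.0911) = 1.0000. V = [p*·-22.2662 + (1−p*)·-80.6989]/1.18 = -30.0115. B = V − Δ·S = -176.0932.
(2,1): S=213.2457. Δ = (V_up−V_dn)/(S_up−S_dn) = (63.0320−-22.2662)/(270.8220−185.5238) = 1.0000. V = [p*·63.0320 + (1−p*)·-22.2662]/1.18 = 37.1525. B = V − Δ·S = -176.0932.
(2,2): S=311.2897. Δ = (V_up−V_dn)/(S_up−S_dn) = (187.5479−63.0320)/(395.3379−270.8220) = 1.0000. V = [p*·187.5479 + (1−p*)·63.0320]/1.18 = 135.1965. B = V − Δ·S = -176.0932.
(1,0): S=167.9100. Δ = (V_up−V_dn)/(S_up−S_dn) = (37.1525−-30.0115)/(213.2457−146.0817) = 1.0000. V = [p*·37.1525 + (1−p*)·-30.0115]/1.18 = 18.6785. B = V − Δ·S = -149.2315.
(1,1): S=245.1100. Δ = (V_up−V_dn)/(S_up−S_dn) = (135.1965−37.1525)/(311.2897−213.2457) = 1.0000. V = [p*·135.1965 + (1−p*)·37.1525]/1.18 = 95.8785. B = V − Δ·S = -149.2315.
(0,0): S=193.0000. Δ = (V_up−V_dn)/(S_up−S_dn) = (95.8785−18.6785)/(245.1100−167.9100) = 1.0000. V = [p*·95.8785 + (1−p*)·18.6785]/1.18 = 66.5326. B = V − Δ·S = -126.4674.
Root portfolio cost Δ·193+B reproduces V0=66.5326.

(0,0): Delta=1.0000 Bond=-126.4674
(1,0): Delta=1.0000 Bond=-149.2315
(1,1): Delta=1.0000 Bond=-149.2315
(2,0): Delta=1.0000 Bond=-176.0932
(2,1): Delta=1.0000 Bond=-176.0932
(2,2): Delta=1.0000 Bond=-176.0932
V0=66.5326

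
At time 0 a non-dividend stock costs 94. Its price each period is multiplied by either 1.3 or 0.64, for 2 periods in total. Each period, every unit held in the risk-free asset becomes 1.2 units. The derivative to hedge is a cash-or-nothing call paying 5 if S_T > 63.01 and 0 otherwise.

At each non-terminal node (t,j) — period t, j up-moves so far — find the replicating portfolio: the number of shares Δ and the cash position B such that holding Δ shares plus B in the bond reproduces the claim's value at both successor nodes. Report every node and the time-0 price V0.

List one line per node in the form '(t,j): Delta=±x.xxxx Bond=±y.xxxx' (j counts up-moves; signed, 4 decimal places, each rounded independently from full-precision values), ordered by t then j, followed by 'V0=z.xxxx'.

(0,0): Delta=0.0102 Bond=2.4360
(1,0): Delta=0.1259 Bond=-4.0404
(1,1): Delta=0.0000 Bond=4.1667
V0=3.3925

Risk-neutral probability p* = (R−d)/(u−d) = (1.2−0.64)/(1.3−0.64) = 0.8485.
Terminal payoffs: V(2,0)=0.0000, V(2,1)=5.0000, V(2,2)=5.0000
(1,0): S=60.1600. Δ = (V_up−V_dn)/(S_up−S_dn) = (5.0000−0.0000)/(78.2080−38.5024) = 0.1259. V = [p*·5.0000 + (1−p*)·0.0000]/1.2 = 3.5354. B = V − Δ·S = -4.0404.
(1,1): S=122.2000. Δ = (V_up−V_dn)/(S_up−S_dn) = (5.0000−5.0000)/(158.8600−78.2080) = 0.0000. V = [p*·5.0000 + (1−p*)·5.0000]/1.2 = 4.1667. B = V − Δ·S = 4.1667.
(0,0): S=94.0000. Δ = (V_up−V_dn)/(S_up−S_dn) = (4.1667−3.5354)/(122.2000−60.1600) = 0.0102. V = [p*·4.1667 + (1−p*)·3.5354]/1.2 = 3.3925. B = V − Δ·S = 2.4360.
Root portfolio cost Δ·94+B reproduces V0=3.3925.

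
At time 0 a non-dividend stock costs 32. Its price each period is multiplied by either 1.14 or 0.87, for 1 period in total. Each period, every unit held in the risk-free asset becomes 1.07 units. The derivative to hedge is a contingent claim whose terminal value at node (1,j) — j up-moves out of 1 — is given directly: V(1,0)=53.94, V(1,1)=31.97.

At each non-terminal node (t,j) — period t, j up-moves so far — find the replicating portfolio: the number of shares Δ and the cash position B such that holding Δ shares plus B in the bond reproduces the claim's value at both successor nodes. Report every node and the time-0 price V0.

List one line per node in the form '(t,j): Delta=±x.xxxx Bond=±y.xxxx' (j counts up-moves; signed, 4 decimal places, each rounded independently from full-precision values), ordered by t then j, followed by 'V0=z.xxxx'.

Under the risk-neutral measure, an up-move has probability p* = (R−d)/(u−d) = 0.7407 and values discount at R = 1.07.
At expiry t=1: V(1,0)=53.9400, V(1,1)=31.9700
(0,0): S=32.0000. Δ = (V_up−V_dn)/(S_up−S_dn) = (31.9700−53.9400)/(36.4800−27.8400) = -2.5428. V = [p*·31.9700 + (1−p*)·53.9400]/1.07 = 35.2018. B = V − Δ·S = 116.5722.
Root portfolio cost Δ·32+B reproduces V0=35.2018.

(0,0): Delta=-2.5428 Bond=116.5722
V0=35.2018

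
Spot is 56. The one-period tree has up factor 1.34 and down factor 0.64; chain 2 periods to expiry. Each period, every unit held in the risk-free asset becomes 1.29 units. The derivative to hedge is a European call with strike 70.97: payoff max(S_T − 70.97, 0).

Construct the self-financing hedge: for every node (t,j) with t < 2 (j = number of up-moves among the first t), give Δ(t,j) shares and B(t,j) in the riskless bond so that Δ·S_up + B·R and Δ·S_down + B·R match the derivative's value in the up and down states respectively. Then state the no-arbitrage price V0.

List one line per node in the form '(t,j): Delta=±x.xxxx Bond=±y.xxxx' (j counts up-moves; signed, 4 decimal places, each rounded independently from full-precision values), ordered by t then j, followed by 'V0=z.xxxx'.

(0,0): Delta=0.5432 Bond=-15.0928
(1,0): Delta=0.0000 Bond=0.0000
(1,1): Delta=0.5632 Bond=-20.9673
V0=15.3286

Since d<R<u, set p* = (R−d)/(u−d) = 0.9286; price each node as the discounted p*-expectation of its children.
Terminal payoffs: V(2,0)=0.0000, V(2,1)=0.0000, V(2,2)=29.5836
Node (1,0) S=35.8400: V=(p*·0.0000+(1−p*)·0.0000)/1.29=0.0000; Δ=(0.0000−0.0000)/(48.0256−22.9376)=0.0000; B=V−Δ·S=0.0000
Node (1,1) S=75.0400: V=(p*·29.5836+(1−p*)·0.0000)/1.29=21.2950; Δ=(29.5836−0.0000)/(100.5536−48.0256)=0.5632; B=V−Δ·S=-20.9673
Node (0,0) S=56.0000: V=(p*·21.2950+(1−p*)·0.0000)/1.29=15.3286; Δ=(21.2950−0.0000)/(75.0400−35.8400)=0.5432; B=V−Δ·S=-15.0928
The time-0 hedge costs 15.3286, which is the no-arbitrage price.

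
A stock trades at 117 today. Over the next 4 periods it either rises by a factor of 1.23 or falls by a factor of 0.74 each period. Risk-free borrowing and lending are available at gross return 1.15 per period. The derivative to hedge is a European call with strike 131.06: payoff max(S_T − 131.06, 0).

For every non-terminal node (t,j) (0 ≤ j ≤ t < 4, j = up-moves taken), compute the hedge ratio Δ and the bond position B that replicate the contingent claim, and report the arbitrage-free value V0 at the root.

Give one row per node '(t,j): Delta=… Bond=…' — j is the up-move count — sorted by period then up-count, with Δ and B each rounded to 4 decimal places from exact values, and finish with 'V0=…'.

The replicating-portfolio and risk-neutral prices coincide; use p* = (1.15−0.74)/(1.23−0.74) = 0.8367 for the latter.
At expiry t=4: V(4,0)=0.0000, V(4,1)=0.0000, V(4,2)=0.0000, V(4,3)=30.0539, V(4,4)=136.7374
(3,0): S=47.4112. Δ = (V_up−V_dn)/(S_up−S_dn) = (0.0000−0.0000)/(58.3158−35.0843) = 0.0000. V = [p*·0.0000 + (1−p*)·0.0000]/1.15 = 0.0000. B = V − Δ·S = 0.0000.
(3,1): S=78.8051. Δ = (V_up−V_dn)/(S_up−S_dn) = (0.0000−0.0000)/(96.9303−58.3158) = 0.0000. V = [p*·0.0000 + (1−p*)·0.0000]/1.15 = 0.0000. B = V − Δ·S = 0.0000.
(3,2): S=130.9869. Δ = (V_up−V_dn)/(S_up−S_dn) = (30.0539−0.0000)/(161.1139−96.9303) = 0.4682. V = [p*·30.0539 + (1−p*)·0.0000]/1.15 = 21.8671. B = V − Δ·S = -39.4674.
(3,3): S=217.7214. Δ = (V_up−V_dn)/(S_up−S_dn) = (136.7374−30.0539)/(267.7974−161.1139) = 1.0000. V = [p*·136.7374 + (1−p*)·30.0539]/1.15 = 103.7562. B = V − Δ·S = -113.9652.
(2,0): S=64.0692. Δ = (V_up−V_dn)/(S_up−S_dn) = (0.0000−0.0000)/(78.8051−47.4112) = 0.0000. V = [p*·0.0000 + (1−p*)·0.0000]/1.15 = 0.0000. B = V − Δ·S = 0.0000.
(2,1): S=106.4934. Δ = (V_up−V_dn)/(S_up−S_dn) = (21.8671−0.0000)/(130.9869−78.8051) = 0.4191. V = [p*·21.8671 + (1−p*)·0.0000]/1.15 = 15.9104. B = V − Δ·S = -28.7163.
(2,2): S=177.0093. Δ = (V_up−V_dn)/(S_up−S_dn) = (103.7562−21.8671)/(217.7214−130.9869) = 0.9441. V = [p*·103.7562 + (1−p*)·21.8671]/1.15 = 78.5970. B = V − Δ·S = -88.5237.
(1,0): S=86.5800. Δ = (V_up−V_dn)/(S_up−S_dn) = (15.9104−0.0000)/(106.4934−64.0692) = 0.3750. V = [p*·15.9104 + (1−p*)·0.0000]/1.15 = 11.5763. B = V − Δ·S = -20.8938.
(1,1): S=143.9100. Δ = (V_up−V_dn)/(S_up−S_dn) = (78.5970−15.9104)/(177.0093−106.4934) = 0.8890. V = [p*·78.5970 + (1−p*)·15.9104]/1.15 = 59.4456. B = V − Δ·S = -68.4863.
(0,0): S=117.0000. Δ = (V_up−V_dn)/(S_up−S_dn) = (59.4456−11.5763)/(143.9100−86.5800) = 0.8350. V = [p*·59.4456 + (1−p*)·11.5763]/1.15 = 44.8958. B = V − Δ·S = -52.7966.
Root portfolio cost Δ·117+B reproduces V0=44.8958.

(0,0): Delta=0.8350 Bond=-52.7966
(1,0): Delta=0.3750 Bond=-20.8938
(1,1): Delta=0.8890 Bond=-68.4863
(2,0): Delta=0.0000 Bond=0.0000
(2,1): Delta=0.4191 Bond=-28.7163
(2,2): Delta=0.9441 Bond=-88.5237
(3,0): Delta=0.0000 Bond=0.0000
(3,1): Delta=0.0000 Bond=0.0000
(3,2): Delta=0.4682 Bond=-39.4674
(3,3): Delta=1.0000 Bond=-113.9652
V0=44.8958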